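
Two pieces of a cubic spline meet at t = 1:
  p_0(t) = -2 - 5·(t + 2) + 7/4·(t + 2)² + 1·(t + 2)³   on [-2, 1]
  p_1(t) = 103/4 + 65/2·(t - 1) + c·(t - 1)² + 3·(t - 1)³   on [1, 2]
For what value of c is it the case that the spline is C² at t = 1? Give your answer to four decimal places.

10.7500

p_0''(t) = 7/2 + 6·(t + 2), so p_0''(1) = 43/2. On the right, p_1''(1) = 2c, so c = 43/4.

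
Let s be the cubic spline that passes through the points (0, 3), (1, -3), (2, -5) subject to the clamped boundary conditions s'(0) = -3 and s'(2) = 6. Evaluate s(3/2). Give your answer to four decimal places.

Write M_i for s''(x_i). With h_i = 1, 1 and divided differences Δ_i = -6, -2, the continuity of s' gives the tridiagonal system
  1·M_0 + 4·M_1 + 1·M_2 = 6(Δ_1 - Δ_0) = 24
Clamped end conditions give two more equations: 2h_0·M_0 + h_0·M_1 = 6(Δ_0 - s'(0)) = -18 and h_1·M_1 + 2h_1·M_2 = 6(s'(2) - Δ_1) = 48.
Hence M_0 = -21/2, M_1 = 3, M_2 = 45/2.
On [1, 2], s(t) = -3 - 27/4·(t - 1) + 3/2·(t - 1)² + 13/4·(t - 1)³.
With (t - 1) = 1/2: s(3/2) = -179/32.

-5.5938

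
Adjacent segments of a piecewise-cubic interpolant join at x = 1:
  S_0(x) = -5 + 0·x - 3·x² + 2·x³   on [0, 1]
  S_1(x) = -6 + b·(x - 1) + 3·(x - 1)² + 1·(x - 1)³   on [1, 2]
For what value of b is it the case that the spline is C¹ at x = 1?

S_0'(x) = 0 - 6·x + 6·x², so S_0'(1) = 0. On the right, S_1'(1) = b, so b = 0.

0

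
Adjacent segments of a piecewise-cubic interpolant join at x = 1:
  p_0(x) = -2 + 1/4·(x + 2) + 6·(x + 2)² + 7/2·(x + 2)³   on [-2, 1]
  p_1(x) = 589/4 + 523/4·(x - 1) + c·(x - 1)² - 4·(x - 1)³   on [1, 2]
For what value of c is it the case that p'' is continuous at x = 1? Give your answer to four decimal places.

37.5000

p_0''(x) = 12 + 21·(x + 2), so p_0''(1) = 75. On the right, p_1''(1) = 2c, so c = 75/2.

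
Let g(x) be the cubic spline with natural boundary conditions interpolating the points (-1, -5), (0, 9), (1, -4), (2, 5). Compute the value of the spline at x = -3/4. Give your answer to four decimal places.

0.5313

With M_i denoting the second derivative at x_i, h_i = 1, 1, 1, and Δ_i = (y_(i+1) − y_i)/h_i = 14, -13, 9:
  1·M_0 + 4·M_1 + 1·M_2 = 6(Δ_1 - Δ_0) = -162
  1·M_1 + 4·M_2 + 1·M_3 = 6(Δ_2 - Δ_1) = 132
Natural end conditions: M_0 = M_3 = 0.
Solving: M_0 = 0, M_1 = -52, M_2 = 46, M_3 = 0.
On [-1, 0], g(x) = -5 + 68/3·(x + 1) + 0·(x + 1)² - 26/3·(x + 1)³.
With (x + 1) = 1/4: g(-3/4) = 17/32.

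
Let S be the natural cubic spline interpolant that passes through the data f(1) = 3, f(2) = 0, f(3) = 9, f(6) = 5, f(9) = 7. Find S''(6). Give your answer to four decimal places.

Let M_i = S''(x_i). Step sizes h_i = 1, 1, 3, 3; slopes of the chords Δ_i = (y_(i+1) - y_i)/h_i = -3, 9, -4/3, 2/3.
  1·M_0 + 4·M_1 + 1·M_2 = 6(Δ_1 - Δ_0) = 72
  1·M_1 + 8·M_2 + 3·M_3 = 6(Δ_2 - Δ_1) = -62
  3·M_2 + 12·M_3 + 3·M_4 = 6(Δ_3 - Δ_2) = 12
Natural end conditions: M_0 = M_4 = 0.
Forward elimination and back-substitution give M_0 = 0, M_1 = 587/28, M_2 = -83/7, M_3 = 111/28, M_4 = 0.

3.9643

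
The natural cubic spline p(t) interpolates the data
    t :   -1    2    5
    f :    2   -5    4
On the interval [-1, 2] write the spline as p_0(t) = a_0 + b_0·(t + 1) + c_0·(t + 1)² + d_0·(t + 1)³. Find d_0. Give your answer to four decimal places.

Let M_i = p''(x_i). Step sizes h_i = 3, 3; slopes of the chords Δ_i = (y_(i+1) - y_i)/h_i = -7/3, 3.
  3·M_0 + 12·M_1 + 3·M_2 = 6(Δ_1 - Δ_0) = 32
Natural end conditions: M_0 = M_2 = 0.
Hence M_0 = 0, M_1 = 8/3, M_2 = 0.
On [-1, 2], with p_0(t) = a_0 + b_0·(t + 1) + c_0·(t + 1)² + d_0·(t + 1)³: c_0 = M_0/2 = 0, d_0 = (M_1 - M_0)/(6h_0) = 4/27, b_0 = Δ_0 - h_0(2M_0 + M_1)/6 = -11/3.

0.1481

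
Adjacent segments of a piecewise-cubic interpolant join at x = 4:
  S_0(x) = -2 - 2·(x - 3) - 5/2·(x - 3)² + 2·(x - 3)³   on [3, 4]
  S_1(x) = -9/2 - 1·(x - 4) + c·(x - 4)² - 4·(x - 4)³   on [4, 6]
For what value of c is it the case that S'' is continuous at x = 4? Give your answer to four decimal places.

S_0''(x) = -5 + 12·(x - 3), so S_0''(4) = 7. On the right, S_1''(4) = 2c, so c = 7/2.

3.5000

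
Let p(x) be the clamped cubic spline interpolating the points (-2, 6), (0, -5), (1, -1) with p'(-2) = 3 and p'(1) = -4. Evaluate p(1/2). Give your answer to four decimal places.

With σ_i denoting the second derivative at x_i, h_i = 2, 1, and Δ_i = (y_(i+1) − y_i)/h_i = -11/2, 4:
  2·σ_0 + 6·σ_1 + 1·σ_2 = 6(Δ_1 - Δ_0) = 57
Clamped end conditions give two more equations: 2h_0·σ_0 + h_0·σ_1 = 6(Δ_0 - p'(-2)) = -51 and h_1·σ_1 + 2h_1·σ_2 = 6(p'(1) - Δ_1) = -48.
Hence σ_0 = -295/12, σ_1 = 71/3, σ_2 = -215/6.
On [0, 1], p(x) = -5 + 25/12·x + 71/6·x² - 119/12·x³.
With x = 1/2: p(1/2) = -215/96.

-2.2396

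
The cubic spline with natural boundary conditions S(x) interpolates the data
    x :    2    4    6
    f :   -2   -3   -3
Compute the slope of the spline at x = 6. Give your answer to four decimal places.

Let σ_i = S''(x_i). Step sizes h_i = 2, 2; slopes of the chords Δ_i = (y_(i+1) - y_i)/h_i = -1/2, 0.
  2·σ_0 + 8·σ_1 + 2·σ_2 = 6(Δ_1 - Δ_0) = 3
Natural end conditions: σ_0 = σ_2 = 0.
Solving: σ_0 = 0, σ_1 = 3/8, σ_2 = 0.
On [4, 6], S'(x) = b_1 + 2c_1·(x - 4) + 3d_1·(x - 4)² with b_1 = Δ_1 - h_1(2σ_1 + σ_2)/6 = -1/4, c_1 = σ_1/2 = 3/16, d_1 = (σ_2 - σ_1)/(6h_1) = -1/32. So S'(6) = 1/8.

0.1250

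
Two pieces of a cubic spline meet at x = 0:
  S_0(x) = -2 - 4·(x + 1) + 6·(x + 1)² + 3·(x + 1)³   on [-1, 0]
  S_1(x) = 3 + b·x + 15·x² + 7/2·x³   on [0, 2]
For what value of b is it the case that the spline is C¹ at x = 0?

S_0'(x) = -4 + 12·(x + 1) + 9·(x + 1)², so S_0'(0) = 17. On the right, S_1'(0) = b, so b = 17.

17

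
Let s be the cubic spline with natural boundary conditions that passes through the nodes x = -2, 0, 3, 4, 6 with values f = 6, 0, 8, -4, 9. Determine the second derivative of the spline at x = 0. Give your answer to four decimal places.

With m_i denoting the second derivative at x_i, h_i = 2, 3, 1, 2, and Δ_i = (y_(i+1) − y_i)/h_i = -3, 8/3, -12, 13/2:
  2·m_0 + 10·m_1 + 3·m_2 = 6(Δ_1 - Δ_0) = 34
  3·m_1 + 8·m_2 + 1·m_3 = 6(Δ_2 - Δ_1) = -88
  1·m_2 + 6·m_3 + 2·m_4 = 6(Δ_3 - Δ_2) = 111
Natural end conditions: m_0 = m_4 = 0.
Solving the tridiagonal system: m_0 = 0, m_1 = 3515/416, m_2 = -3501/208, m_3 = 8863/416, m_4 = 0.

8.4495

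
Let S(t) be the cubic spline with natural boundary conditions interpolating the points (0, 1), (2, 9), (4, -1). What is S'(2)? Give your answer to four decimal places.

-0.5000

With m_i denoting the second derivative at x_i, h_i = 2, 2, and Δ_i = (y_(i+1) − y_i)/h_i = 4, -5:
  2·m_0 + 8·m_1 + 2·m_2 = 6(Δ_1 - Δ_0) = -54
Natural end conditions: m_0 = m_2 = 0.
Forward elimination and back-substitution give m_0 = 0, m_1 = -27/4, m_2 = 0.
On [2, 4], S'(t) = b_1 + 2c_1·(t - 2) + 3d_1·(t - 2)² with b_1 = Δ_1 - h_1(2m_1 + m_2)/6 = -1/2, c_1 = m_1/2 = -27/8, d_1 = (m_2 - m_1)/(6h_1) = 9/16. So S'(2) = -1/2.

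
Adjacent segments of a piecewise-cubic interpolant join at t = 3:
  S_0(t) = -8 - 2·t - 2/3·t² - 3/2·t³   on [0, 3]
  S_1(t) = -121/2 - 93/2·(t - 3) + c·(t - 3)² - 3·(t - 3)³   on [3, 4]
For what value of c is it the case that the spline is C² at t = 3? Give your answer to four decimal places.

S_0''(t) = -4/3 - 9·t, so S_0''(3) = -85/3. On the right, S_1''(3) = 2c, so c = -85/6.

-14.1667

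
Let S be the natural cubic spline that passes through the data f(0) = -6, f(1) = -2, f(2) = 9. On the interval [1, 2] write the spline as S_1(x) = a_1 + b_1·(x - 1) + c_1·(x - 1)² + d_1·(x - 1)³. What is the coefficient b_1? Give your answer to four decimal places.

Write M_i for S''(x_i). With h_i = 1, 1 and divided differences Δ_i = 4, 11, the continuity of S' gives the tridiagonal system
  1·M_0 + 4·M_1 + 1·M_2 = 6(Δ_1 - Δ_0) = 42
Natural end conditions: M_0 = M_2 = 0.
Forward elimination and back-substitution give M_0 = 0, M_1 = 21/2, M_2 = 0.
On [1, 2], with S_1(x) = a_1 + b_1·(x - 1) + c_1·(x - 1)² + d_1·(x - 1)³: c_1 = M_1/2 = 21/4, d_1 = (M_2 - M_1)/(6h_1) = -7/4, b_1 = Δ_1 - h_1(2M_1 + M_2)/6 = 15/2.

7.5000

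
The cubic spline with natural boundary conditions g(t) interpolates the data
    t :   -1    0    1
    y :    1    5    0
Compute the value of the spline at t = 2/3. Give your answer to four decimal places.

With m_i denoting the second derivative at x_i, h_i = 1, 1, and Δ_i = (y_(i+1) − y_i)/h_i = 4, -5:
  1·m_0 + 4·m_1 + 1·m_2 = 6(Δ_1 - Δ_0) = -54
Natural end conditions: m_0 = m_2 = 0.
Solving: m_0 = 0, m_1 = -27/2, m_2 = 0.
On [0, 1], g(t) = 5 - 1/2·t - 27/4·t² + 9/4·t³.
With t = 2/3: g(2/3) = 7/3.

2.3333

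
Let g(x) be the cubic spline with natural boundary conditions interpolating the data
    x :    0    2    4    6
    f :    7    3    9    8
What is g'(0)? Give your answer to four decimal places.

-3.5667

Put σ_i = g'' at the i-th knot. Here h = (2, 2, 2) and Δ = (-2, 3, -1/2), so the interior equations h_(i-1)·σ_(i-1) + 2(h_(i-1)+h_i)·σ_i + h_i·σ_(i+1) = 6(Δ_i − Δ_(i-1)) read
  2·σ_0 + 8·σ_1 + 2·σ_2 = 6(Δ_1 - Δ_0) = 30
  2·σ_1 + 8·σ_2 + 2·σ_3 = 6(Δ_2 - Δ_1) = -21
Natural end conditions: σ_0 = σ_3 = 0.
Forward elimination and back-substitution give σ_0 = 0, σ_1 = 47/10, σ_2 = -19/5, σ_3 = 0.
On [0, 2], g'(x) = b_0 + 2c_0·x + 3d_0·x² with b_0 = Δ_0 - h_0(2σ_0 + σ_1)/6 = -107/30, c_0 = σ_0/2 = 0, d_0 = (σ_1 - σ_0)/(6h_0) = 47/120. So g'(0) = -107/30.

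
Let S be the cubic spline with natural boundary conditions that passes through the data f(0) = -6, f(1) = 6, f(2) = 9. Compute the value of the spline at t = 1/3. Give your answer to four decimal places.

-1.3333

Put σ_i = S'' at the i-th knot. Here h = (1, 1) and Δ = (12, 3), so the interior equations h_(i-1)·σ_(i-1) + 2(h_(i-1)+h_i)·σ_i + h_i·σ_(i+1) = 6(Δ_i − Δ_(i-1)) read
  1·σ_0 + 4·σ_1 + 1·σ_2 = 6(Δ_1 - Δ_0) = -54
Natural end conditions: σ_0 = σ_2 = 0.
Solving the tridiagonal system: σ_0 = 0, σ_1 = -27/2, σ_2 = 0.
On [0, 1], S(t) = -6 + 57/4·t + 0·t² - 9/4·t³.
With t = 1/3: S(1/3) = -4/3.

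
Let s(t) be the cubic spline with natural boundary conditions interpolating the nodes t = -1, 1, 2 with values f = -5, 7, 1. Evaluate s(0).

4

Write M_i for s''(x_i). With h_i = 2, 1 and divided differences Δ_i = 6, -6, the continuity of s' gives the tridiagonal system
  2·M_0 + 6·M_1 + 1·M_2 = 6(Δ_1 - Δ_0) = -72
Natural end conditions: M_0 = M_2 = 0.
Solving the tridiagonal system: M_0 = 0, M_1 = -12, M_2 = 0.
On [-1, 1], s(t) = -5 + 10·(t + 1) + 0·(t + 1)² - 1·(t + 1)³.
With (t + 1) = 1: s(0) = 4.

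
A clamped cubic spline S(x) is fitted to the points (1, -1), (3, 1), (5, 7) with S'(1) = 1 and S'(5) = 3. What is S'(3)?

2

With m_i denoting the second derivative at x_i, h_i = 2, 2, and Δ_i = (y_(i+1) − y_i)/h_i = 1, 3:
  2·m_0 + 8·m_1 + 2·m_2 = 6(Δ_1 - Δ_0) = 12
Clamped end conditions give two more equations: 2h_0·m_0 + h_0·m_1 = 6(Δ_0 - S'(1)) = 0 and h_1·m_1 + 2h_1·m_2 = 6(S'(5) - Δ_1) = 0.
Forward elimination and back-substitution give m_0 = -1, m_1 = 2, m_2 = -1.
On [3, 5], S'(x) = b_1 + 2c_1·(x - 3) + 3d_1·(x - 3)² with b_1 = Δ_1 - h_1(2m_1 + m_2)/6 = 2, c_1 = m_1/2 = 1, d_1 = (m_2 - m_1)/(6h_1) = -1/4. So S'(3) = 2.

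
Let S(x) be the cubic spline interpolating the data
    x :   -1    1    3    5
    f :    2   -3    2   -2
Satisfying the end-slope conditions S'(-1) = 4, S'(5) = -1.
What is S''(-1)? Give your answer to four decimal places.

-14.2667

Put m_i = S'' at the i-th knot. Here h = (2, 2, 2) and Δ = (-5/2, 5/2, -2), so the interior equations h_(i-1)·m_(i-1) + 2(h_(i-1)+h_i)·m_i + h_i·m_(i+1) = 6(Δ_i − Δ_(i-1)) read
  2·m_0 + 8·m_1 + 2·m_2 = 6(Δ_1 - Δ_0) = 30
  2·m_1 + 8·m_2 + 2·m_3 = 6(Δ_2 - Δ_1) = -27
Clamped end conditions give two more equations: 2h_0·m_0 + h_0·m_1 = 6(Δ_0 - S'(-1)) = -39 and h_2·m_2 + 2h_2·m_3 = 6(S'(5) - Δ_2) = 6.
Forward elimination and back-substitution give m_0 = -214/15, m_1 = 271/30, m_2 = -103/15, m_3 = 74/15.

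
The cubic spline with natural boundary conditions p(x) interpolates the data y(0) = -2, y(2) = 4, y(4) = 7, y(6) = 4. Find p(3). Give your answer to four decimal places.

Let m_i = p''(x_i). Step sizes h_i = 2, 2, 2; slopes of the chords Δ_i = (y_(i+1) - y_i)/h_i = 3, 3/2, -3/2.
  2·m_0 + 8·m_1 + 2·m_2 = 6(Δ_1 - Δ_0) = -9
  2·m_1 + 8·m_2 + 2·m_3 = 6(Δ_2 - Δ_1) = -18
Natural end conditions: m_0 = m_3 = 0.
Solving: m_0 = 0, m_1 = -3/5, m_2 = -21/10, m_3 = 0.
On [2, 4], p(x) = 4 + 13/5·(x - 2) - 3/10·(x - 2)² - 1/8·(x - 2)³.
With (x - 2) = 1: p(3) = 247/40.

6.1750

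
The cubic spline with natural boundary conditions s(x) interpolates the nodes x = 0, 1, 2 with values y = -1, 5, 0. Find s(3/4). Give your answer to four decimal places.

Put σ_i = s'' at the i-th knot. Here h = (1, 1) and Δ = (6, -5), so the interior equations h_(i-1)·σ_(i-1) + 2(h_(i-1)+h_i)·σ_i + h_i·σ_(i+1) = 6(Δ_i − Δ_(i-1)) read
  1·σ_0 + 4·σ_1 + 1·σ_2 = 6(Δ_1 - Δ_0) = -66
Natural end conditions: σ_0 = σ_2 = 0.
Solving: σ_0 = 0, σ_1 = -33/2, σ_2 = 0.
On [0, 1], s(x) = -1 + 35/4·x + 0·x² - 11/4·x³.
With x = 3/4: s(3/4) = 1127/256.

4.4023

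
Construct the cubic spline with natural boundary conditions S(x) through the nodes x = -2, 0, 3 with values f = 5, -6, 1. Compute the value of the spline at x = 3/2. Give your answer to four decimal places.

-5.1438

With M_i denoting the second derivative at x_i, h_i = 2, 3, and Δ_i = (y_(i+1) − y_i)/h_i = -11/2, 7/3:
  2·M_0 + 10·M_1 + 3·M_2 = 6(Δ_1 - Δ_0) = 47
Natural end conditions: M_0 = M_2 = 0.
Hence M_0 = 0, M_1 = 47/10, M_2 = 0.
On [0, 3], S(x) = -6 - 71/30·x + 47/20·x² - 47/180·x³.
With x = 3/2: S(3/2) = -823/160.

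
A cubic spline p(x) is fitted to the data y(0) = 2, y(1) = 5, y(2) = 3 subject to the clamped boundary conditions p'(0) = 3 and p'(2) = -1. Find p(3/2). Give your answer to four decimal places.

4.1563

Let σ_i = p''(x_i). Step sizes h_i = 1, 1; slopes of the chords Δ_i = (y_(i+1) - y_i)/h_i = 3, -2.
  1·σ_0 + 4·σ_1 + 1·σ_2 = 6(Δ_1 - Δ_0) = -30
Clamped end conditions give two more equations: 2h_0·σ_0 + h_0·σ_1 = 6(Δ_0 - p'(0)) = 0 and h_1·σ_1 + 2h_1·σ_2 = 6(p'(2) - Δ_1) = 6.
Forward elimination and back-substitution give σ_0 = 11/2, σ_1 = -11, σ_2 = 17/2.
On [1, 2], p(x) = 5 + 1/4·(x - 1) - 11/2·(x - 1)² + 13/4·(x - 1)³.
With (x - 1) = 1/2: p(3/2) = 133/32.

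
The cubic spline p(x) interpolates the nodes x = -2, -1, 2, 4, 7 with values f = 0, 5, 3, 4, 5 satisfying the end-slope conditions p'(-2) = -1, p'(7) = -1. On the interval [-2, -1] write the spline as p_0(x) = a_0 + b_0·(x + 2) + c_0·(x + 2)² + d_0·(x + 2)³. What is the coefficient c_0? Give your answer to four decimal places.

Put M_i = p'' at the i-th knot. Here h = (1, 3, 2, 3) and Δ = (5, -2/3, 1/2, 1/3), so the interior equations h_(i-1)·M_(i-1) + 2(h_(i-1)+h_i)·M_i + h_i·M_(i+1) = 6(Δ_i − Δ_(i-1)) read
  1·M_0 + 8·M_1 + 3·M_2 = 6(Δ_1 - Δ_0) = -34
  3·M_1 + 10·M_2 + 2·M_3 = 6(Δ_2 - Δ_1) = 7
  2·M_2 + 10·M_3 + 3·M_4 = 6(Δ_3 - Δ_2) = -1
Clamped end conditions give two more equations: 2h_0·M_0 + h_0·M_1 = 6(Δ_0 - p'(-2)) = 36 and h_3·M_3 + 2h_3·M_4 = 6(p'(7) - Δ_3) = -8.
Forward elimination and back-substitution give M_0 = 15659/708, M_1 = -2915/354, M_2 = 2303/708, M_3 = -73/177, M_4 = -133/118.
On [-2, -1], with p_0(x) = a_0 + b_0·(x + 2) + c_0·(x + 2)² + d_0·(x + 2)³: c_0 = M_0/2 = 15659/1416, d_0 = (M_1 - M_0)/(6h_0) = -7163/1416, b_0 = Δ_0 - h_0(2M_0 + M_1)/6 = -1.

11.0586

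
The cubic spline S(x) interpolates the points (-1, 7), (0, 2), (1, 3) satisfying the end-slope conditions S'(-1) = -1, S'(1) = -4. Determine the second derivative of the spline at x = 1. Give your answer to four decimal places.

-25.5000

Put M_i = S'' at the i-th knot. Here h = (1, 1) and Δ = (-5, 1), so the interior equations h_(i-1)·M_(i-1) + 2(h_(i-1)+h_i)·M_i + h_i·M_(i+1) = 6(Δ_i − Δ_(i-1)) read
  1·M_0 + 4·M_1 + 1·M_2 = 6(Δ_1 - Δ_0) = 36
Clamped end conditions give two more equations: 2h_0·M_0 + h_0·M_1 = 6(Δ_0 - S'(-1)) = -24 and h_1·M_1 + 2h_1·M_2 = 6(S'(1) - Δ_1) = -30.
Solving: M_0 = -45/2, M_1 = 21, M_2 = -51/2.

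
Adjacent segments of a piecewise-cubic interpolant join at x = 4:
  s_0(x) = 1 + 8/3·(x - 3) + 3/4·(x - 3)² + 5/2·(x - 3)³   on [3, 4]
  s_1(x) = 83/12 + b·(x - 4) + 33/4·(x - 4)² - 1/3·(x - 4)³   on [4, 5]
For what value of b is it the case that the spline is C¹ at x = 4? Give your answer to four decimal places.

11.6667

s_0'(x) = 8/3 + 3/2·(x - 3) + 15/2·(x - 3)², so s_0'(4) = 35/3. On the right, s_1'(4) = b, so b = 35/3.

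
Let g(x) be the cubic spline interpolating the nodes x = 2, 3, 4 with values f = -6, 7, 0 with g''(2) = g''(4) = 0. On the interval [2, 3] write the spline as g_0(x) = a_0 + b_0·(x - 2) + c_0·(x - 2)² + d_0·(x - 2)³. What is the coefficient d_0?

Put σ_i = g'' at the i-th knot. Here h = (1, 1) and Δ = (13, -7), so the interior equations h_(i-1)·σ_(i-1) + 2(h_(i-1)+h_i)·σ_i + h_i·σ_(i+1) = 6(Δ_i − Δ_(i-1)) read
  1·σ_0 + 4·σ_1 + 1·σ_2 = 6(Δ_1 - Δ_0) = -120
Natural end conditions: σ_0 = σ_2 = 0.
Forward elimination and back-substitution give σ_0 = 0, σ_1 = -30, σ_2 = 0.
On [2, 3], with g_0(x) = a_0 + b_0·(x - 2) + c_0·(x - 2)² + d_0·(x - 2)³: c_0 = σ_0/2 = 0, d_0 = (σ_1 - σ_0)/(6h_0) = -5, b_0 = Δ_0 - h_0(2σ_0 + σ_1)/6 = 18.

-5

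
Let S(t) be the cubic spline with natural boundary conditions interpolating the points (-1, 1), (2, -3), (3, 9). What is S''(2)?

With M_i denoting the second derivative at x_i, h_i = 3, 1, and Δ_i = (y_(i+1) − y_i)/h_i = -4/3, 12:
  3·M_0 + 8·M_1 + 1·M_2 = 6(Δ_1 - Δ_0) = 80
Natural end conditions: M_0 = M_2 = 0.
Hence M_0 = 0, M_1 = 10, M_2 = 0.

10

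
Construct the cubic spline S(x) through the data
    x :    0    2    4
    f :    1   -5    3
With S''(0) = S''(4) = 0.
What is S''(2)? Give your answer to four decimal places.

Put m_i = S'' at the i-th knot. Here h = (2, 2) and Δ = (-3, 4), so the interior equations h_(i-1)·m_(i-1) + 2(h_(i-1)+h_i)·m_i + h_i·m_(i+1) = 6(Δ_i − Δ_(i-1)) read
  2·m_0 + 8·m_1 + 2·m_2 = 6(Δ_1 - Δ_0) = 42
Natural end conditions: m_0 = m_2 = 0.
Solving the tridiagonal system: m_0 = 0, m_1 = 21/4, m_2 = 0.

5.2500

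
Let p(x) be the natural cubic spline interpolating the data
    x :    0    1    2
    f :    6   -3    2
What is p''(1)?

21

With M_i denoting the second derivative at x_i, h_i = 1, 1, and Δ_i = (y_(i+1) − y_i)/h_i = -9, 5:
  1·M_0 + 4·M_1 + 1·M_2 = 6(Δ_1 - Δ_0) = 84
Natural end conditions: M_0 = M_2 = 0.
Solving: M_0 = 0, M_1 = 21, M_2 = 0.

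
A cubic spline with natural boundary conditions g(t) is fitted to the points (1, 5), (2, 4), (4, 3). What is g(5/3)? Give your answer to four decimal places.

Let M_i = g''(x_i). Step sizes h_i = 1, 2; slopes of the chords Δ_i = (y_(i+1) - y_i)/h_i = -1, -1/2.
  1·M_0 + 6·M_1 + 2·M_2 = 6(Δ_1 - Δ_0) = 3
Natural end conditions: M_0 = M_2 = 0.
Solving the tridiagonal system: M_0 = 0, M_1 = 1/2, M_2 = 0.
On [1, 2], g(t) = 5 - 13/12·(t - 1) + 0·(t - 1)² + 1/12·(t - 1)³.
With (t - 1) = 2/3: g(5/3) = 697/162.

4.3025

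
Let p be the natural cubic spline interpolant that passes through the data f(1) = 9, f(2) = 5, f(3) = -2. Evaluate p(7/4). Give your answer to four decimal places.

6.2461

With M_i denoting the second derivative at x_i, h_i = 1, 1, and Δ_i = (y_(i+1) − y_i)/h_i = -4, -7:
  1·M_0 + 4·M_1 + 1·M_2 = 6(Δ_1 - Δ_0) = -18
Natural end conditions: M_0 = M_2 = 0.
Forward elimination and back-substitution give M_0 = 0, M_1 = -9/2, M_2 = 0.
On [1, 2], p(x) = 9 - 13/4·(x - 1) + 0·(x - 1)² - 3/4·(x - 1)³.
With (x - 1) = 3/4: p(7/4) = 1599/256.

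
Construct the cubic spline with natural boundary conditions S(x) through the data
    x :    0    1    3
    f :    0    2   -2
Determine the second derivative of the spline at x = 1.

-4

With M_i denoting the second derivative at x_i, h_i = 1, 2, and Δ_i = (y_(i+1) − y_i)/h_i = 2, -2:
  1·M_0 + 6·M_1 + 2·M_2 = 6(Δ_1 - Δ_0) = -24
Natural end conditions: M_0 = M_2 = 0.
Hence M_0 = 0, M_1 = -4, M_2 = 0.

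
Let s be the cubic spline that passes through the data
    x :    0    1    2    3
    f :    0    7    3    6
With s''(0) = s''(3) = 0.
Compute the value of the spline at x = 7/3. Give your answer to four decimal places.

3.0370

Write M_i for s''(x_i). With h_i = 1, 1, 1 and divided differences Δ_i = 7, -4, 3, the continuity of s' gives the tridiagonal system
  1·M_0 + 4·M_1 + 1·M_2 = 6(Δ_1 - Δ_0) = -66
  1·M_1 + 4·M_2 + 1·M_3 = 6(Δ_2 - Δ_1) = 42
Natural end conditions: M_0 = M_3 = 0.
Hence M_0 = 0, M_1 = -102/5, M_2 = 78/5, M_3 = 0.
On [2, 3], s(x) = 3 - 11/5·(x - 2) + 39/5·(x - 2)² - 13/5·(x - 2)³.
With (x - 2) = 1/3: s(7/3) = 82/27.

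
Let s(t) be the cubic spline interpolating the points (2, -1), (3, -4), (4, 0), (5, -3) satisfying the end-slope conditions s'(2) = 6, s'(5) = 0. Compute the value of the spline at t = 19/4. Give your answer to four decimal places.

-2.4844

Let M_i = s''(x_i). Step sizes h_i = 1, 1, 1; slopes of the chords Δ_i = (y_(i+1) - y_i)/h_i = -3, 4, -3.
  1·M_0 + 4·M_1 + 1·M_2 = 6(Δ_1 - Δ_0) = 42
  1·M_1 + 4·M_2 + 1·M_3 = 6(Δ_2 - Δ_1) = -42
Clamped end conditions give two more equations: 2h_0·M_0 + h_0·M_1 = 6(Δ_0 - s'(2)) = -54 and h_2·M_2 + 2h_2·M_3 = 6(s'(5) - Δ_2) = 18.
Hence M_0 = -40, M_1 = 26, M_2 = -22, M_3 = 20.
On [4, 5], s(t) = 0 + 1·(t - 4) - 11·(t - 4)² + 7·(t - 4)³.
With (t - 4) = 3/4: s(19/4) = -159/64.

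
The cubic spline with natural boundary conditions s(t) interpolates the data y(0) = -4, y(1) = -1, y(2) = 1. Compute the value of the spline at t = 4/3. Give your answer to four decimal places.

Let M_i = s''(x_i). Step sizes h_i = 1, 1; slopes of the chords Δ_i = (y_(i+1) - y_i)/h_i = 3, 2.
  1·M_0 + 4·M_1 + 1·M_2 = 6(Δ_1 - Δ_0) = -6
Natural end conditions: M_0 = M_2 = 0.
Hence M_0 = 0, M_1 = -3/2, M_2 = 0.
On [1, 2], s(t) = -1 + 5/2·(t - 1) - 3/4·(t - 1)² + 1/4·(t - 1)³.
With (t - 1) = 1/3: s(4/3) = -13/54.

-0.2407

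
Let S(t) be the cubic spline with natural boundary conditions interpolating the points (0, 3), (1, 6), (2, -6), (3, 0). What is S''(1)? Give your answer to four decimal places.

Put σ_i = S'' at the i-th knot. Here h = (1, 1, 1) and Δ = (3, -12, 6), so the interior equations h_(i-1)·σ_(i-1) + 2(h_(i-1)+h_i)·σ_i + h_i·σ_(i+1) = 6(Δ_i − Δ_(i-1)) read
  1·σ_0 + 4·σ_1 + 1·σ_2 = 6(Δ_1 - Δ_0) = -90
  1·σ_1 + 4·σ_2 + 1·σ_3 = 6(Δ_2 - Δ_1) = 108
Natural end conditions: σ_0 = σ_3 = 0.
Hence σ_0 = 0, σ_1 = -156/5, σ_2 = 174/5, σ_3 = 0.

-31.2000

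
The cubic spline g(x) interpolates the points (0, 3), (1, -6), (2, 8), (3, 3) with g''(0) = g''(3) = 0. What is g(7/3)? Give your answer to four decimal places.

Write σ_i for g''(x_i). With h_i = 1, 1, 1 and divided differences Δ_i = -9, 14, -5, the continuity of g' gives the tridiagonal system
  1·σ_0 + 4·σ_1 + 1·σ_2 = 6(Δ_1 - Δ_0) = 138
  1·σ_1 + 4·σ_2 + 1·σ_3 = 6(Δ_2 - Δ_1) = -114
Natural end conditions: σ_0 = σ_3 = 0.
Solving: σ_0 = 0, σ_1 = 222/5, σ_2 = -198/5, σ_3 = 0.
On [2, 3], g(x) = 8 + 41/5·(x - 2) - 99/5·(x - 2)² + 33/5·(x - 2)³.
With (x - 2) = 1/3: g(7/3) = 79/9.

8.7778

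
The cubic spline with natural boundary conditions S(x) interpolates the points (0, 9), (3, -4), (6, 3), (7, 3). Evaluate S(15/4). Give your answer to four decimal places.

With m_i denoting the second derivative at x_i, h_i = 3, 3, 1, and Δ_i = (y_(i+1) − y_i)/h_i = -13/3, 7/3, 0:
  3·m_0 + 12·m_1 + 3·m_2 = 6(Δ_1 - Δ_0) = 40
  3·m_1 + 8·m_2 + 1·m_3 = 6(Δ_2 - Δ_1) = -14
Natural end conditions: m_0 = m_3 = 0.
Solving: m_0 = 0, m_1 = 362/87, m_2 = -96/29, m_3 = 0.
On [3, 6], S(x) = -4 - 5/29·(x - 3) + 181/87·(x - 3)² - 325/783·(x - 3)³.
With (x - 3) = 3/4: S(15/4) = -5817/1856.

-3.1342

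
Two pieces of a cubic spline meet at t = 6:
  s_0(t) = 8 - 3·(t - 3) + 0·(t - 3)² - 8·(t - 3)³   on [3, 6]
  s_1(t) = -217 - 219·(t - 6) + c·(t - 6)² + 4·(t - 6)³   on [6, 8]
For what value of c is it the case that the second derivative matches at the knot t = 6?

-72

s_0''(t) = 0 - 48·(t - 3), so s_0''(6) = -144. On the right, s_1''(6) = 2c, so c = -72.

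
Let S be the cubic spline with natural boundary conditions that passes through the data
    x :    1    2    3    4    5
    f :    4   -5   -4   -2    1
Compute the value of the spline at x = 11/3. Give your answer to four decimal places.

-2.6574

Write M_i for S''(x_i). With h_i = 1, 1, 1, 1 and divided differences Δ_i = -9, 1, 2, 3, the continuity of S' gives the tridiagonal system
  1·M_0 + 4·M_1 + 1·M_2 = 6(Δ_1 - Δ_0) = 60
  1·M_1 + 4·M_2 + 1·M_3 = 6(Δ_2 - Δ_1) = 6
  1·M_2 + 4·M_3 + 1·M_4 = 6(Δ_3 - Δ_2) = 6
Natural end conditions: M_0 = M_4 = 0.
Solving: M_0 = 0, M_1 = 63/4, M_2 = -3, M_3 = 9/4, M_4 = 0.
On [3, 4], S(x) = -4 + 21/8·(x - 3) - 3/2·(x - 3)² + 7/8·(x - 3)³.
With (x - 3) = 2/3: S(11/3) = -287/108.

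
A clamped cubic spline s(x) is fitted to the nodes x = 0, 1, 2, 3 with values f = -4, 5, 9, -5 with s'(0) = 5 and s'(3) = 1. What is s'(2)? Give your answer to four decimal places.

With m_i denoting the second derivative at x_i, h_i = 1, 1, 1, and Δ_i = (y_(i+1) − y_i)/h_i = 9, 4, -14:
  1·m_0 + 4·m_1 + 1·m_2 = 6(Δ_1 - Δ_0) = -30
  1·m_1 + 4·m_2 + 1·m_3 = 6(Δ_2 - Δ_1) = -108
Clamped end conditions give two more equations: 2h_0·m_0 + h_0·m_1 = 6(Δ_0 - s'(0)) = 24 and h_2·m_2 + 2h_2·m_3 = 6(s'(3) - Δ_2) = 90.
Solving the tridiagonal system: m_0 = 176/15, m_1 = 8/15, m_2 = -658/15, m_3 = 1004/15.
On [2, 3], s'(x) = b_2 + 2c_2·(x - 2) + 3d_2·(x - 2)² with b_2 = Δ_2 - h_2(2m_2 + m_3)/6 = -158/15, c_2 = m_2/2 = -329/15, d_2 = (m_3 - m_2)/(6h_2) = 277/15. So s'(2) = -158/15.

-10.5333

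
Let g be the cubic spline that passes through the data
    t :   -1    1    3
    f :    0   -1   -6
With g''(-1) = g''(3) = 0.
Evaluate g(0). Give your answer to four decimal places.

Write σ_i for g''(x_i). With h_i = 2, 2 and divided differences Δ_i = -1/2, -5/2, the continuity of g' gives the tridiagonal system
  2·σ_0 + 8·σ_1 + 2·σ_2 = 6(Δ_1 - Δ_0) = -12
Natural end conditions: σ_0 = σ_2 = 0.
Solving: σ_0 = 0, σ_1 = -3/2, σ_2 = 0.
On [-1, 1], g(t) = 0 + 0·(t + 1) + 0·(t + 1)² - 1/8·(t + 1)³.
With (t + 1) = 1: g(0) = -1/8.

-0.1250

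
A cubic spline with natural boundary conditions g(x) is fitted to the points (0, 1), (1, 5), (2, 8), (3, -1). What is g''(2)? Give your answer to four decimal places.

Write M_i for g''(x_i). With h_i = 1, 1, 1 and divided differences Δ_i = 4, 3, -9, the continuity of g' gives the tridiagonal system
  1·M_0 + 4·M_1 + 1·M_2 = 6(Δ_1 - Δ_0) = -6
  1·M_1 + 4·M_2 + 1·M_3 = 6(Δ_2 - Δ_1) = -72
Natural end conditions: M_0 = M_3 = 0.
Solving: M_0 = 0, M_1 = 16/5, M_2 = -94/5, M_3 = 0.

-18.8000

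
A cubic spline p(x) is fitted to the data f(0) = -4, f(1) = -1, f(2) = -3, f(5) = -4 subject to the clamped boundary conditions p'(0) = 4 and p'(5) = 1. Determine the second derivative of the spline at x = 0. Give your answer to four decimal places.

Let m_i = p''(x_i). Step sizes h_i = 1, 1, 3; slopes of the chords Δ_i = (y_(i+1) - y_i)/h_i = 3, -2, -1/3.
  1·m_0 + 4·m_1 + 1·m_2 = 6(Δ_1 - Δ_0) = -30
  1·m_1 + 8·m_2 + 3·m_3 = 6(Δ_2 - Δ_1) = 10
Clamped end conditions give two more equations: 2h_0·m_0 + h_0·m_1 = 6(Δ_0 - p'(0)) = -6 and h_2·m_2 + 2h_2·m_3 = 6(p'(5) - Δ_2) = 8.
Hence m_0 = 34/29, m_1 = -242/29, m_2 = 64/29, m_3 = 20/87.

1.1724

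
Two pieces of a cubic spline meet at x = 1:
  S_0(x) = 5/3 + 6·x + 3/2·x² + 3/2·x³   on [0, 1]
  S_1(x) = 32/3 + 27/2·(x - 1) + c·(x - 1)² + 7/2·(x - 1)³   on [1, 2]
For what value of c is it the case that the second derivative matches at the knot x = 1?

S_0''(x) = 3 + 9·x, so S_0''(1) = 12. On the right, S_1''(1) = 2c, so c = 6.

6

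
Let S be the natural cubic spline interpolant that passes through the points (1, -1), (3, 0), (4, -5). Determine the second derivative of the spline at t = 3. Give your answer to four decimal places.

-5.5000

Write M_i for S''(x_i). With h_i = 2, 1 and divided differences Δ_i = 1/2, -5, the continuity of S' gives the tridiagonal system
  2·M_0 + 6·M_1 + 1·M_2 = 6(Δ_1 - Δ_0) = -33
Natural end conditions: M_0 = M_2 = 0.
Hence M_0 = 0, M_1 = -11/2, M_2 = 0.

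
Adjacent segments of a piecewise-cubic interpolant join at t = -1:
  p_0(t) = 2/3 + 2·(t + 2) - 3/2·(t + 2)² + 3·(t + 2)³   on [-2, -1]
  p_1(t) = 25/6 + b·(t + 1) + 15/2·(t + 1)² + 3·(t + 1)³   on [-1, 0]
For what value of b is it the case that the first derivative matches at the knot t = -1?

8

p_0'(t) = 2 - 3·(t + 2) + 9·(t + 2)², so p_0'(-1) = 8. On the right, p_1'(-1) = b, so b = 8.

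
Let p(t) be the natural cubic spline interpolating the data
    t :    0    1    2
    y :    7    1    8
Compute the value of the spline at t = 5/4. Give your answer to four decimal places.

Put M_i = p'' at the i-th knot. Here h = (1, 1) and Δ = (-6, 7), so the interior equations h_(i-1)·M_(i-1) + 2(h_(i-1)+h_i)·M_i + h_i·M_(i+1) = 6(Δ_i − Δ_(i-1)) read
  1·M_0 + 4·M_1 + 1·M_2 = 6(Δ_1 - Δ_0) = 78
Natural end conditions: M_0 = M_2 = 0.
Solving: M_0 = 0, M_1 = 39/2, M_2 = 0.
On [1, 2], p(t) = 1 + 1/2·(t - 1) + 39/4·(t - 1)² - 13/4·(t - 1)³.
With (t - 1) = 1/4: p(5/4) = 431/256.

1.6836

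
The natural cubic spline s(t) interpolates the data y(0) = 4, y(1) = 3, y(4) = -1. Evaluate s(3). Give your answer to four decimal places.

0.4444

Put M_i = s'' at the i-th knot. Here h = (1, 3) and Δ = (-1, -4/3), so the interior equations h_(i-1)·M_(i-1) + 2(h_(i-1)+h_i)·M_i + h_i·M_(i+1) = 6(Δ_i − Δ_(i-1)) read
  1·M_0 + 8·M_1 + 3·M_2 = 6(Δ_1 - Δ_0) = -2
Natural end conditions: M_0 = M_2 = 0.
Solving the tridiagonal system: M_0 = 0, M_1 = -1/4, M_2 = 0.
On [1, 4], s(t) = 3 - 13/12·(t - 1) - 1/8·(t - 1)² + 1/72·(t - 1)³.
With (t - 1) = 2: s(3) = 4/9.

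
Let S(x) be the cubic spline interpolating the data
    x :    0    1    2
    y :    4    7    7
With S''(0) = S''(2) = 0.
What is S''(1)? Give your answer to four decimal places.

-4.5000

Let σ_i = S''(x_i). Step sizes h_i = 1, 1; slopes of the chords Δ_i = (y_(i+1) - y_i)/h_i = 3, 0.
  1·σ_0 + 4·σ_1 + 1·σ_2 = 6(Δ_1 - Δ_0) = -18
Natural end conditions: σ_0 = σ_2 = 0.
Forward elimination and back-substitution give σ_0 = 0, σ_1 = -9/2, σ_2 = 0.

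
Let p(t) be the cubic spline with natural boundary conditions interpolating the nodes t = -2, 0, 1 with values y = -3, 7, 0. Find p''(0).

Write M_i for p''(x_i). With h_i = 2, 1 and divided differences Δ_i = 5, -7, the continuity of p' gives the tridiagonal system
  2·M_0 + 6·M_1 + 1·M_2 = 6(Δ_1 - Δ_0) = -72
Natural end conditions: M_0 = M_2 = 0.
Hence M_0 = 0, M_1 = -12, M_2 = 0.

-12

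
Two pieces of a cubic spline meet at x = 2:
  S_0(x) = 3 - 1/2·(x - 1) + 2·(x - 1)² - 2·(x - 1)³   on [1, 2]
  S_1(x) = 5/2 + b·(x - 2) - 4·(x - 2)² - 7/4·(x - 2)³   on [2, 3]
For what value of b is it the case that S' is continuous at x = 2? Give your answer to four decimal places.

-2.5000

S_0'(x) = -1/2 + 4·(x - 1) - 6·(x - 1)², so S_0'(2) = -5/2. On the right, S_1'(2) = b, so b = -5/2.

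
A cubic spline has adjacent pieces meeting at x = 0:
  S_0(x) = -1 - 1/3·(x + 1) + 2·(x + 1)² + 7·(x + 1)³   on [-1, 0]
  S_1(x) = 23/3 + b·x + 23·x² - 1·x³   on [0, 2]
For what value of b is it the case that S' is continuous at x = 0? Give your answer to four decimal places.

S_0'(x) = -1/3 + 4·(x + 1) + 21·(x + 1)², so S_0'(0) = 74/3. On the right, S_1'(0) = b, so b = 74/3.

24.6667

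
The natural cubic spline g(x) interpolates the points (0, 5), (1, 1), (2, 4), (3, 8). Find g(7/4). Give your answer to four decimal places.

2.8938

With m_i denoting the second derivative at x_i, h_i = 1, 1, 1, and Δ_i = (y_(i+1) − y_i)/h_i = -4, 3, 4:
  1·m_0 + 4·m_1 + 1·m_2 = 6(Δ_1 - Δ_0) = 42
  1·m_1 + 4·m_2 + 1·m_3 = 6(Δ_2 - Δ_1) = 6
Natural end conditions: m_0 = m_3 = 0.
Hence m_0 = 0, m_1 = 54/5, m_2 = -6/5, m_3 = 0.
On [1, 2], g(x) = 1 - 2/5·(x - 1) + 27/5·(x - 1)² - 2·(x - 1)³.
With (x - 1) = 3/4: g(7/4) = 463/160.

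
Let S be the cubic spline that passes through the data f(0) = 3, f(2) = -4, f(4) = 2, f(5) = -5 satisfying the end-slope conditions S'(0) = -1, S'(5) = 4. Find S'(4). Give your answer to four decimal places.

-7.1087

Put M_i = S'' at the i-th knot. Here h = (2, 2, 1) and Δ = (-7/2, 3, -7), so the interior equations h_(i-1)·M_(i-1) + 2(h_(i-1)+h_i)·M_i + h_i·M_(i+1) = 6(Δ_i − Δ_(i-1)) read
  2·M_0 + 8·M_1 + 2·M_2 = 6(Δ_1 - Δ_0) = 39
  2·M_1 + 6·M_2 + 1·M_3 = 6(Δ_2 - Δ_1) = -60
Clamped end conditions give two more equations: 2h_0·M_0 + h_0·M_1 = 6(Δ_0 - S'(0)) = -15 and h_2·M_2 + 2h_2·M_3 = 6(S'(5) - Δ_2) = 66.
Hence M_0 = -467/46, M_1 = 589/46, M_2 = -496/23, M_3 = 1007/23.
On [4, 5], S'(x) = b_2 + 2c_2·(x - 4) + 3d_2·(x - 4)² with b_2 = Δ_2 - h_2(2M_2 + M_3)/6 = -327/46, c_2 = M_2/2 = -248/23, d_2 = (M_3 - M_2)/(6h_2) = 501/46. So S'(4) = -327/46.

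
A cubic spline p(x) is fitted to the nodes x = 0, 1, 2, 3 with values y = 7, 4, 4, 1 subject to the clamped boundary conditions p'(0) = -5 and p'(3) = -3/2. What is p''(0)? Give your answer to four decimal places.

Write m_i for p''(x_i). With h_i = 1, 1, 1 and divided differences Δ_i = -3, 0, -3, the continuity of p' gives the tridiagonal system
  1·m_0 + 4·m_1 + 1·m_2 = 6(Δ_1 - Δ_0) = 18
  1·m_1 + 4·m_2 + 1·m_3 = 6(Δ_2 - Δ_1) = -18
Clamped end conditions give two more equations: 2h_0·m_0 + h_0·m_1 = 6(Δ_0 - p'(0)) = 12 and h_2·m_2 + 2h_2·m_3 = 6(p'(3) - Δ_2) = 9.
Solving the tridiagonal system: m_0 = 47/15, m_1 = 86/15, m_2 = -121/15, m_3 = 128/15.

3.1333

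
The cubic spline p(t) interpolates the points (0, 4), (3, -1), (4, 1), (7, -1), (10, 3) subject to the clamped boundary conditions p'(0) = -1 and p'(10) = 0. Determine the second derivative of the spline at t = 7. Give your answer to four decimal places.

2.5157

Let M_i = p''(x_i). Step sizes h_i = 3, 1, 3, 3; slopes of the chords Δ_i = (y_(i+1) - y_i)/h_i = -5/3, 2, -2/3, 4/3.
  3·M_0 + 8·M_1 + 1·M_2 = 6(Δ_1 - Δ_0) = 22
  1·M_1 + 8·M_2 + 3·M_3 = 6(Δ_2 - Δ_1) = -16
  3·M_2 + 12·M_3 + 3·M_4 = 6(Δ_3 - Δ_2) = 12
Clamped end conditions give two more equations: 2h_0·M_0 + h_0·M_1 = 6(Δ_0 - p'(0)) = -4 and h_3·M_3 + 2h_3·M_4 = 6(p'(10) - Δ_3) = -8.
Forward elimination and back-substitution give M_0 = -442/159, M_1 = 224/53, M_2 = -184/53, M_3 = 400/159, M_4 = -412/159.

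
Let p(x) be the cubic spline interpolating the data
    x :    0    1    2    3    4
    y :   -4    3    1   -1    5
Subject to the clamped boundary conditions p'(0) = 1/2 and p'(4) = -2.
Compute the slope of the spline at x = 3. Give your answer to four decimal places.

4.8661

Let M_i = p''(x_i). Step sizes h_i = 1, 1, 1, 1; slopes of the chords Δ_i = (y_(i+1) - y_i)/h_i = 7, -2, -2, 6.
  1·M_0 + 4·M_1 + 1·M_2 = 6(Δ_1 - Δ_0) = -54
  1·M_1 + 4·M_2 + 1·M_3 = 6(Δ_2 - Δ_1) = 0
  1·M_2 + 4·M_3 + 1·M_4 = 6(Δ_3 - Δ_2) = 48
Clamped end conditions give two more equations: 2h_0·M_0 + h_0·M_1 = 6(Δ_0 - p'(0)) = 39 and h_3·M_3 + 2h_3·M_4 = 6(p'(4) - Δ_3) = -48.
Solving the tridiagonal system: M_0 = 1681/56, M_1 = -589/28, M_2 = 1/8, M_3 = 575/28, M_4 = -1919/56.
On [3, 4], p'(x) = b_3 + 2c_3·(x - 3) + 3d_3·(x - 3)² with b_3 = Δ_3 - h_3(2M_3 + M_4)/6 = 545/112, c_3 = M_3/2 = 575/56, d_3 = (M_4 - M_3)/(6h_3) = -1023/112. So p'(3) = 545/112.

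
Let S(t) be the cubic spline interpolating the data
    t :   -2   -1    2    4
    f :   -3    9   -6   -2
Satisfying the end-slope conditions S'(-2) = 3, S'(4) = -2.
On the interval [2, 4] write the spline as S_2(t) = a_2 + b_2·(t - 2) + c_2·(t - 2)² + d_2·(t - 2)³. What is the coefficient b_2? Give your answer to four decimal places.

Let m_i = S''(x_i). Step sizes h_i = 1, 3, 2; slopes of the chords Δ_i = (y_(i+1) - y_i)/h_i = 12, -5, 2.
  1·m_0 + 8·m_1 + 3·m_2 = 6(Δ_1 - Δ_0) = -102
  3·m_1 + 10·m_2 + 2·m_3 = 6(Δ_2 - Δ_1) = 42
Clamped end conditions give two more equations: 2h_0·m_0 + h_0·m_1 = 6(Δ_0 - S'(-2)) = 54 and h_2·m_2 + 2h_2·m_3 = 6(S'(4) - Δ_2) = -24.
Solving: m_0 = 498/13, m_1 = -294/13, m_2 = 176/13, m_3 = -166/13.
On [2, 4], with S_2(t) = a_2 + b_2·(t - 2) + c_2·(t - 2)² + d_2·(t - 2)³: c_2 = m_2/2 = 88/13, d_2 = (m_3 - m_2)/(6h_2) = -57/26, b_2 = Δ_2 - h_2(2m_2 + m_3)/6 = -36/13.

-2.7692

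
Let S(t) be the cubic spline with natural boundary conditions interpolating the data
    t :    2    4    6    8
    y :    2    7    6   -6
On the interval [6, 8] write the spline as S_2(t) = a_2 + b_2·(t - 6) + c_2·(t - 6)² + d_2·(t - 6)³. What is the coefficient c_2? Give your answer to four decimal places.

Let m_i = S''(x_i). Step sizes h_i = 2, 2, 2; slopes of the chords Δ_i = (y_(i+1) - y_i)/h_i = 5/2, -1/2, -6.
  2·m_0 + 8·m_1 + 2·m_2 = 6(Δ_1 - Δ_0) = -18
  2·m_1 + 8·m_2 + 2·m_3 = 6(Δ_2 - Δ_1) = -33
Natural end conditions: m_0 = m_3 = 0.
Solving: m_0 = 0, m_1 = -13/10, m_2 = -19/5, m_3 = 0.
On [6, 8], with S_2(t) = a_2 + b_2·(t - 6) + c_2·(t - 6)² + d_2·(t - 6)³: c_2 = m_2/2 = -19/10, d_2 = (m_3 - m_2)/(6h_2) = 19/60, b_2 = Δ_2 - h_2(2m_2 + m_3)/6 = -52/15.

-1.9000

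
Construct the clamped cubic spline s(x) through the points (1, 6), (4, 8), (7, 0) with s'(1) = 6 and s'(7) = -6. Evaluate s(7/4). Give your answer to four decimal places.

Put M_i = s'' at the i-th knot. Here h = (3, 3) and Δ = (2/3, -8/3), so the interior equations h_(i-1)·M_(i-1) + 2(h_(i-1)+h_i)·M_i + h_i·M_(i+1) = 6(Δ_i − Δ_(i-1)) read
  3·M_0 + 12·M_1 + 3·M_2 = 6(Δ_1 - Δ_0) = -20
Clamped end conditions give two more equations: 2h_0·M_0 + h_0·M_1 = 6(Δ_0 - s'(1)) = -32 and h_1·M_1 + 2h_1·M_2 = 6(s'(7) - Δ_1) = -20.
Solving the tridiagonal system: M_0 = -17/3, M_1 = 2/3, M_2 = -11/3.
On [1, 4], s(x) = 6 + 6·(x - 1) - 17/6·(x - 1)² + 19/54·(x - 1)³.
With (x - 1) = 3/4: s(7/4) = 1159/128.

9.0547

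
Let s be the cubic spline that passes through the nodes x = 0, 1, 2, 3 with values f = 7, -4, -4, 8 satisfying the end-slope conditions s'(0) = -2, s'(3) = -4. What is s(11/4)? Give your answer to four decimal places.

Write M_i for s''(x_i). With h_i = 1, 1, 1 and divided differences Δ_i = -11, 0, 12, the continuity of s' gives the tridiagonal system
  1·M_0 + 4·M_1 + 1·M_2 = 6(Δ_1 - Δ_0) = 66
  1·M_1 + 4·M_2 + 1·M_3 = 6(Δ_2 - Δ_1) = 72
Clamped end conditions give two more equations: 2h_0·M_0 + h_0·M_1 = 6(Δ_0 - s'(0)) = -54 and h_2·M_2 + 2h_2·M_3 = 6(s'(3) - Δ_2) = -96.
Hence M_0 = -542/15, M_1 = 274/15, M_2 = 436/15, M_3 = -938/15.
On [2, 3], s(x) = -4 + 191/15·(x - 2) + 218/15·(x - 2)² - 229/15·(x - 2)³.
With (x - 2) = 3/4: s(11/4) = 2331/320.

7.2844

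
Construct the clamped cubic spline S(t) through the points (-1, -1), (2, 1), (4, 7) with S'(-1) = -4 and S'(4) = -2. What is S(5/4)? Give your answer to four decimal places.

Write σ_i for S''(x_i). With h_i = 3, 2 and divided differences Δ_i = 2/3, 3, the continuity of S' gives the tridiagonal system
  3·σ_0 + 10·σ_1 + 2·σ_2 = 6(Δ_1 - Δ_0) = 14
Clamped end conditions give two more equations: 2h_0·σ_0 + h_0·σ_1 = 6(Δ_0 - S'(-1)) = 28 and h_1·σ_1 + 2h_1·σ_2 = 6(S'(4) - Δ_1) = -30.
Hence σ_0 = 11/3, σ_1 = 2, σ_2 = -17/2.
On [-1, 2], S(t) = -1 - 4·(t + 1) + 11/6·(t + 1)² - 5/54·(t + 1)³.
With (t + 1) = 9/4: S(5/4) = -227/128.

-1.7734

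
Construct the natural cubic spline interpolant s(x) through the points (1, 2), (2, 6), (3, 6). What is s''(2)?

-6

With m_i denoting the second derivative at x_i, h_i = 1, 1, and Δ_i = (y_(i+1) − y_i)/h_i = 4, 0:
  1·m_0 + 4·m_1 + 1·m_2 = 6(Δ_1 - Δ_0) = -24
Natural end conditions: m_0 = m_2 = 0.
Forward elimination and back-substitution give m_0 = 0, m_1 = -6, m_2 = 0.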